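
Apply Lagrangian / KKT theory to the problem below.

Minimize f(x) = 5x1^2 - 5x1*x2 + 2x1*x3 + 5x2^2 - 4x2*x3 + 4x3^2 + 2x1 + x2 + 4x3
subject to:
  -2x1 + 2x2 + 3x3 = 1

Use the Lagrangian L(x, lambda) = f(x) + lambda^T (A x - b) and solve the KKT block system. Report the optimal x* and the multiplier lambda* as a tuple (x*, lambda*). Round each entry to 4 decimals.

Form the Lagrangian:
  L(x, lambda) = (1/2) x^T Q x + c^T x + lambda^T (A x - b)
Stationarity (grad_x L = 0): Q x + c + A^T lambda = 0.
Primal feasibility: A x = b.

This gives the KKT block system:
  [ Q   A^T ] [ x     ]   [-c ]
  [ A    0  ] [ lambda ] = [ b ]

Solving the linear system:
  x*      = (-0.4996, -0.0792, 0.053)
  lambda* = (-1.2472)
  f(x*)   = 0.1904

x* = (-0.4996, -0.0792, 0.053), lambda* = (-1.2472)


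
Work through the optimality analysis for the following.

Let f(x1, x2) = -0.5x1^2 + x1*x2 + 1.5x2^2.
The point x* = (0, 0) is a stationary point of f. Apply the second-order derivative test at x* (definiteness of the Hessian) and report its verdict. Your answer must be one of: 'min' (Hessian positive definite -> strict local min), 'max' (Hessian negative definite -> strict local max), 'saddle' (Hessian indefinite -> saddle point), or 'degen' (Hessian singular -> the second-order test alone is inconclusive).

Compute the Hessian H = grad^2 f:
  H = [[-1, 1], [1, 3]]
Verify stationarity: grad f(x*) = H x* + g = (0, 0).
Eigenvalues of H: -1.2361, 3.2361.
Eigenvalues have mixed signs, so H is indefinite -> x* is a saddle point.

saddle


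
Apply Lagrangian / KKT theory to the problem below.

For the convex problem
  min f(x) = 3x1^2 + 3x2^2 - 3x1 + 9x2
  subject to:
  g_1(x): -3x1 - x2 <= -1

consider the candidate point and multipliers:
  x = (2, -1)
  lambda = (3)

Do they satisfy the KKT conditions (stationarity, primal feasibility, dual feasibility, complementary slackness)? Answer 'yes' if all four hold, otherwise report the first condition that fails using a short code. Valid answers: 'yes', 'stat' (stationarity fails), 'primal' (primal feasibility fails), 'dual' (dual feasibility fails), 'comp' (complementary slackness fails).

Gradient of f: grad f(x) = Q x + c = (9, 3)
Constraint values g_i(x) = a_i^T x - b_i:
  g_1((2, -1)) = -4
Stationarity residual: grad f(x) + sum_i lambda_i a_i = (0, 0)
  -> stationarity OK
Primal feasibility (all g_i <= 0): OK
Dual feasibility (all lambda_i >= 0): OK
Complementary slackness (lambda_i * g_i(x) = 0 for all i): FAILS

Verdict: the first failing condition is complementary_slackness -> comp.

comp


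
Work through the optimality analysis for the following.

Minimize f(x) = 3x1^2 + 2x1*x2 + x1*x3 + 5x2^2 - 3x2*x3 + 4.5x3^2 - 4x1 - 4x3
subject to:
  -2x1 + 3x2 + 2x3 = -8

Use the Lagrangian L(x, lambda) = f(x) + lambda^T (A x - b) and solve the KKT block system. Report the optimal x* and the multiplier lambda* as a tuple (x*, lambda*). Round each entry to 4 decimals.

Form the Lagrangian:
  L(x, lambda) = (1/2) x^T Q x + c^T x + lambda^T (A x - b)
Stationarity (grad_x L = 0): Q x + c + A^T lambda = 0.
Primal feasibility: A x = b.

This gives the KKT block system:
  [ Q   A^T ] [ x     ]   [-c ]
  [ A    0  ] [ lambda ] = [ b ]

Solving the linear system:
  x*      = (1.7799, -1.1088, -0.5568)
  lambda* = (1.9526)
  f(x*)   = 5.3641

x* = (1.7799, -1.1088, -0.5568), lambda* = (1.9526)


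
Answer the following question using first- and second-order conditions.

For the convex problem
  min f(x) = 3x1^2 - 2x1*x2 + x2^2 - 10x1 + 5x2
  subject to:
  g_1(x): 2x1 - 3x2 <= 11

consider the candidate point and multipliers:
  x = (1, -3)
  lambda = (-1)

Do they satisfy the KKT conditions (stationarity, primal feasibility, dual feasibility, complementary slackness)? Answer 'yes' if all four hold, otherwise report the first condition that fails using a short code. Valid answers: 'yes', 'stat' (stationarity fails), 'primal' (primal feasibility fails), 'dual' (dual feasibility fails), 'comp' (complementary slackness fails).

Gradient of f: grad f(x) = Q x + c = (2, -3)
Constraint values g_i(x) = a_i^T x - b_i:
  g_1((1, -3)) = 0
Stationarity residual: grad f(x) + sum_i lambda_i a_i = (0, 0)
  -> stationarity OK
Primal feasibility (all g_i <= 0): OK
Dual feasibility (all lambda_i >= 0): FAILS
Complementary slackness (lambda_i * g_i(x) = 0 for all i): OK

Verdict: the first failing condition is dual_feasibility -> dual.

dual


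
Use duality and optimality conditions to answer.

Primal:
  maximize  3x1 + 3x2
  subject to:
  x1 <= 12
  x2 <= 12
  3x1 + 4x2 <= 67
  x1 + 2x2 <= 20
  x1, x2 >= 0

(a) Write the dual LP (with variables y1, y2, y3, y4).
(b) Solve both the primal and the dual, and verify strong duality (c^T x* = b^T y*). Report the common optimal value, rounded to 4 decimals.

The standard primal-dual pair for 'max c^T x s.t. A x <= b, x >= 0' is:
  Dual:  min b^T y  s.t.  A^T y >= c,  y >= 0.

So the dual LP is:
  minimize  12y1 + 12y2 + 67y3 + 20y4
  subject to:
    y1 + 3y3 + y4 >= 3
    y2 + 4y3 + 2y4 >= 3
    y1, y2, y3, y4 >= 0

Solving the primal: x* = (12, 4).
  primal value c^T x* = 48.
Solving the dual: y* = (1.5, 0, 0, 1.5).
  dual value b^T y* = 48.
Strong duality: c^T x* = b^T y*. Confirmed.

48


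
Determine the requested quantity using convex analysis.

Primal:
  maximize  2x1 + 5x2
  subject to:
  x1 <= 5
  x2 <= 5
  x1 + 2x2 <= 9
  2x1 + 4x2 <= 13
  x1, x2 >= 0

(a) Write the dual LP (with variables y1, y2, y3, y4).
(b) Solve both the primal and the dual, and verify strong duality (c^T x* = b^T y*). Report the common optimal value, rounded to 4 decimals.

The standard primal-dual pair for 'max c^T x s.t. A x <= b, x >= 0' is:
  Dual:  min b^T y  s.t.  A^T y >= c,  y >= 0.

So the dual LP is:
  minimize  5y1 + 5y2 + 9y3 + 13y4
  subject to:
    y1 + y3 + 2y4 >= 2
    y2 + 2y3 + 4y4 >= 5
    y1, y2, y3, y4 >= 0

Solving the primal: x* = (0, 3.25).
  primal value c^T x* = 16.25.
Solving the dual: y* = (0, 0, 0, 1.25).
  dual value b^T y* = 16.25.
Strong duality: c^T x* = b^T y*. Confirmed.

16.25


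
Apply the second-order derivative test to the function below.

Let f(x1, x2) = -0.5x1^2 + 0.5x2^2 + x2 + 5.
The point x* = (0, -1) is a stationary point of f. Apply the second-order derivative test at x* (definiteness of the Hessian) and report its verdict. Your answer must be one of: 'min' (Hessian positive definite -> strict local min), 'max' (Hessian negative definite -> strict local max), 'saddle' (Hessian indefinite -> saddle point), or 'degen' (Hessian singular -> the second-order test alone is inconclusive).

Compute the Hessian H = grad^2 f:
  H = [[-1, 0], [0, 1]]
Verify stationarity: grad f(x*) = H x* + g = (0, 0).
Eigenvalues of H: -1, 1.
Eigenvalues have mixed signs, so H is indefinite -> x* is a saddle point.

saddle


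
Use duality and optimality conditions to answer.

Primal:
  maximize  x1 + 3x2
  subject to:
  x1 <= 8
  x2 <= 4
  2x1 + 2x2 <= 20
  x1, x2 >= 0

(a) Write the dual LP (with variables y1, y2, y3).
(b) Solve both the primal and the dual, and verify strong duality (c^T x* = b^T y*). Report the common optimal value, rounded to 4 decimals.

The standard primal-dual pair for 'max c^T x s.t. A x <= b, x >= 0' is:
  Dual:  min b^T y  s.t.  A^T y >= c,  y >= 0.

So the dual LP is:
  minimize  8y1 + 4y2 + 20y3
  subject to:
    y1 + 2y3 >= 1
    y2 + 2y3 >= 3
    y1, y2, y3 >= 0

Solving the primal: x* = (6, 4).
  primal value c^T x* = 18.
Solving the dual: y* = (0, 2, 0.5).
  dual value b^T y* = 18.
Strong duality: c^T x* = b^T y*. Confirmed.

18


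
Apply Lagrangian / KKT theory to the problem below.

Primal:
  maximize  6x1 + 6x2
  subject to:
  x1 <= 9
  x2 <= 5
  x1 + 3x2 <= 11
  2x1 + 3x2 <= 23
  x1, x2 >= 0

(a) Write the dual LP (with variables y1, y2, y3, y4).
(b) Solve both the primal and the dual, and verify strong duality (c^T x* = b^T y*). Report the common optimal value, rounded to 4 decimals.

The standard primal-dual pair for 'max c^T x s.t. A x <= b, x >= 0' is:
  Dual:  min b^T y  s.t.  A^T y >= c,  y >= 0.

So the dual LP is:
  minimize  9y1 + 5y2 + 11y3 + 23y4
  subject to:
    y1 + y3 + 2y4 >= 6
    y2 + 3y3 + 3y4 >= 6
    y1, y2, y3, y4 >= 0

Solving the primal: x* = (9, 0.6667).
  primal value c^T x* = 58.
Solving the dual: y* = (4, 0, 2, 0).
  dual value b^T y* = 58.
Strong duality: c^T x* = b^T y*. Confirmed.

58


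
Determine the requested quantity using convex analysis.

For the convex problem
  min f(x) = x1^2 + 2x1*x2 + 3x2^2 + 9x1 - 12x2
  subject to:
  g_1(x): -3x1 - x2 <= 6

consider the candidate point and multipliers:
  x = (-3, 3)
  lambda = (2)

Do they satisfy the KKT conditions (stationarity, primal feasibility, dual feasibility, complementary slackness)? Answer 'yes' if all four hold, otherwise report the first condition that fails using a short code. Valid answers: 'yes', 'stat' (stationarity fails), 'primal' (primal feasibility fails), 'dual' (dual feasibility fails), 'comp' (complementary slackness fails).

Gradient of f: grad f(x) = Q x + c = (9, 0)
Constraint values g_i(x) = a_i^T x - b_i:
  g_1((-3, 3)) = 0
Stationarity residual: grad f(x) + sum_i lambda_i a_i = (3, -2)
  -> stationarity FAILS
Primal feasibility (all g_i <= 0): OK
Dual feasibility (all lambda_i >= 0): OK
Complementary slackness (lambda_i * g_i(x) = 0 for all i): OK

Verdict: the first failing condition is stationarity -> stat.

stat


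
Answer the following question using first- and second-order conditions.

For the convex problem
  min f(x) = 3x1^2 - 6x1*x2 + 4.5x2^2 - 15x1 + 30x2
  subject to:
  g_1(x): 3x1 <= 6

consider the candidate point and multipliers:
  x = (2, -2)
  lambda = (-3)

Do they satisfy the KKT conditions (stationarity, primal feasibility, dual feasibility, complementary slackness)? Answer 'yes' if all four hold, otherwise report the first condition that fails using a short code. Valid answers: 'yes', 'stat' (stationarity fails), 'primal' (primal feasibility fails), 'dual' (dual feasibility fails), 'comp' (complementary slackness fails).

Gradient of f: grad f(x) = Q x + c = (9, 0)
Constraint values g_i(x) = a_i^T x - b_i:
  g_1((2, -2)) = 0
Stationarity residual: grad f(x) + sum_i lambda_i a_i = (0, 0)
  -> stationarity OK
Primal feasibility (all g_i <= 0): OK
Dual feasibility (all lambda_i >= 0): FAILS
Complementary slackness (lambda_i * g_i(x) = 0 for all i): OK

Verdict: the first failing condition is dual_feasibility -> dual.

dual


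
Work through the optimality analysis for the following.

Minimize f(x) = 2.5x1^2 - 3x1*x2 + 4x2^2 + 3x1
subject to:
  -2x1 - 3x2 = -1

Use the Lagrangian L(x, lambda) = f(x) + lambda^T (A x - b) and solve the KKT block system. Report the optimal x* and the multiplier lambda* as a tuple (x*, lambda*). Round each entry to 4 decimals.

Form the Lagrangian:
  L(x, lambda) = (1/2) x^T Q x + c^T x + lambda^T (A x - b)
Stationarity (grad_x L = 0): Q x + c + A^T lambda = 0.
Primal feasibility: A x = b.

This gives the KKT block system:
  [ Q   A^T ] [ x     ]   [-c ]
  [ A    0  ] [ lambda ] = [ b ]

Solving the linear system:
  x*      = (-0.0177, 0.3451)
  lambda* = (0.9381)
  f(x*)   = 0.4425

x* = (-0.0177, 0.3451), lambda* = (0.9381)


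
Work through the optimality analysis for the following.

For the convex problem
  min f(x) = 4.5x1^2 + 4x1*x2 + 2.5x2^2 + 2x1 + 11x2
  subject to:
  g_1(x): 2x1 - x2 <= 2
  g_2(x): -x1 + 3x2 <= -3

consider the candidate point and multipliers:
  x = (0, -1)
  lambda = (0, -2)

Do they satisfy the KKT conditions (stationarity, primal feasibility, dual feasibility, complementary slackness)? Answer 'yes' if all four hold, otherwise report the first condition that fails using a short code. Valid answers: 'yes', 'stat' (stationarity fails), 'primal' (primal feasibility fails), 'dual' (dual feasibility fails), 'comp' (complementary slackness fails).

Gradient of f: grad f(x) = Q x + c = (-2, 6)
Constraint values g_i(x) = a_i^T x - b_i:
  g_1((0, -1)) = -1
  g_2((0, -1)) = 0
Stationarity residual: grad f(x) + sum_i lambda_i a_i = (0, 0)
  -> stationarity OK
Primal feasibility (all g_i <= 0): OK
Dual feasibility (all lambda_i >= 0): FAILS
Complementary slackness (lambda_i * g_i(x) = 0 for all i): OK

Verdict: the first failing condition is dual_feasibility -> dual.

dual


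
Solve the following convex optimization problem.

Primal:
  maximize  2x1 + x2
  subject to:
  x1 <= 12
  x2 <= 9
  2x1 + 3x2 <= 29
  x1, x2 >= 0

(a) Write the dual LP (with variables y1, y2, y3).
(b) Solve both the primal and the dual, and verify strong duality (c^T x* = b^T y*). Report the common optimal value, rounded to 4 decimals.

The standard primal-dual pair for 'max c^T x s.t. A x <= b, x >= 0' is:
  Dual:  min b^T y  s.t.  A^T y >= c,  y >= 0.

So the dual LP is:
  minimize  12y1 + 9y2 + 29y3
  subject to:
    y1 + 2y3 >= 2
    y2 + 3y3 >= 1
    y1, y2, y3 >= 0

Solving the primal: x* = (12, 1.6667).
  primal value c^T x* = 25.6667.
Solving the dual: y* = (1.3333, 0, 0.3333).
  dual value b^T y* = 25.6667.
Strong duality: c^T x* = b^T y*. Confirmed.

25.6667


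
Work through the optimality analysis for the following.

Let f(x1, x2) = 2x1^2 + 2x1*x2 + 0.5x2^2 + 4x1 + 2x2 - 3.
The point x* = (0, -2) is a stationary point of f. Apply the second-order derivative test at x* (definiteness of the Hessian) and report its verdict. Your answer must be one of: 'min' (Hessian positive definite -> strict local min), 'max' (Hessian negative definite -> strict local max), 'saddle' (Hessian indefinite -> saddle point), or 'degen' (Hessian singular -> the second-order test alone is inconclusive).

Compute the Hessian H = grad^2 f:
  H = [[4, 2], [2, 1]]
Verify stationarity: grad f(x*) = H x* + g = (0, 0).
Eigenvalues of H: 0, 5.
H has a zero eigenvalue (singular; positive semidefinite but not definite), so H is neither positive definite, negative definite, nor indefinite. The second-order test alone is inconclusive -> degen.
(Indeed, f is constant along the null direction of H through x*, so x* is not a strict local extremum.)

degen


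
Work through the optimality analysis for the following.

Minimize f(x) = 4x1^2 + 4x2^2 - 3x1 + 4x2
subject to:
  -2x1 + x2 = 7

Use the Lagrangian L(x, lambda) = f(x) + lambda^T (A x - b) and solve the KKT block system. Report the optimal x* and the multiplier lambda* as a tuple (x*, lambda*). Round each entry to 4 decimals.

Form the Lagrangian:
  L(x, lambda) = (1/2) x^T Q x + c^T x + lambda^T (A x - b)
Stationarity (grad_x L = 0): Q x + c + A^T lambda = 0.
Primal feasibility: A x = b.

This gives the KKT block system:
  [ Q   A^T ] [ x     ]   [-c ]
  [ A    0  ] [ lambda ] = [ b ]

Solving the linear system:
  x*      = (-2.925, 1.15)
  lambda* = (-13.2)
  f(x*)   = 52.8875

x* = (-2.925, 1.15), lambda* = (-13.2)


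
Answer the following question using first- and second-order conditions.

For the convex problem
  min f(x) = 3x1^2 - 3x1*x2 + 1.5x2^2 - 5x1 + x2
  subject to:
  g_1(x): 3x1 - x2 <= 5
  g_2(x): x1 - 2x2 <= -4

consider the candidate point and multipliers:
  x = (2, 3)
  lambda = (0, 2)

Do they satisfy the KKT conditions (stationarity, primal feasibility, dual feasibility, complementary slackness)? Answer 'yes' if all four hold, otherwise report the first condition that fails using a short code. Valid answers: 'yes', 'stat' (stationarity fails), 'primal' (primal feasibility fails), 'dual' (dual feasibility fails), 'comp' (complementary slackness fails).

Gradient of f: grad f(x) = Q x + c = (-2, 4)
Constraint values g_i(x) = a_i^T x - b_i:
  g_1((2, 3)) = -2
  g_2((2, 3)) = 0
Stationarity residual: grad f(x) + sum_i lambda_i a_i = (0, 0)
  -> stationarity OK
Primal feasibility (all g_i <= 0): OK
Dual feasibility (all lambda_i >= 0): OK
Complementary slackness (lambda_i * g_i(x) = 0 for all i): OK

Verdict: yes, KKT holds.

yes


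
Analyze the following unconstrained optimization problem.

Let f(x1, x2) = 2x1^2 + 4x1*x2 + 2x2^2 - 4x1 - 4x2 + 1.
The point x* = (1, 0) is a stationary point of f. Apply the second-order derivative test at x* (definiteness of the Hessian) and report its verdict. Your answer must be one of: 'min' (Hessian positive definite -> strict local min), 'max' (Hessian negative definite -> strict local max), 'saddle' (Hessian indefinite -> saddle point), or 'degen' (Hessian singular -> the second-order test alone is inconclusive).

Compute the Hessian H = grad^2 f:
  H = [[4, 4], [4, 4]]
Verify stationarity: grad f(x*) = H x* + g = (0, 0).
Eigenvalues of H: 0, 8.
H has a zero eigenvalue (singular; positive semidefinite but not definite), so H is neither positive definite, negative definite, nor indefinite. The second-order test alone is inconclusive -> degen.
(Indeed, f is constant along the null direction of H through x*, so x* is not a strict local extremum.)

degen


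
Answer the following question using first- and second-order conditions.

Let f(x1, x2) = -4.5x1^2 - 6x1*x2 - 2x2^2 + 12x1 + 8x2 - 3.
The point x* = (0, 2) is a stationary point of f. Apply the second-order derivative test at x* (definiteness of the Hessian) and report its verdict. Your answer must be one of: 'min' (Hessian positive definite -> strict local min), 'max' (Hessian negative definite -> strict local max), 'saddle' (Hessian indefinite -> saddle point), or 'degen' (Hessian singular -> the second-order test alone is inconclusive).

Compute the Hessian H = grad^2 f:
  H = [[-9, -6], [-6, -4]]
Verify stationarity: grad f(x*) = H x* + g = (0, 0).
Eigenvalues of H: -13, 0.
H has a zero eigenvalue (singular; negative semidefinite but not definite), so H is neither positive definite, negative definite, nor indefinite. The second-order test alone is inconclusive -> degen.
(Indeed, f is constant along the null direction of H through x*, so x* is not a strict local extremum.)

degen


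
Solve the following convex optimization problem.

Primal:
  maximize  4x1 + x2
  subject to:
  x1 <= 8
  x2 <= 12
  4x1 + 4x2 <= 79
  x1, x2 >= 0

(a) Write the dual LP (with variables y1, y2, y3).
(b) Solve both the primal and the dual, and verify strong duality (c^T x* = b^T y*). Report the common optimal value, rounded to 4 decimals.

The standard primal-dual pair for 'max c^T x s.t. A x <= b, x >= 0' is:
  Dual:  min b^T y  s.t.  A^T y >= c,  y >= 0.

So the dual LP is:
  minimize  8y1 + 12y2 + 79y3
  subject to:
    y1 + 4y3 >= 4
    y2 + 4y3 >= 1
    y1, y2, y3 >= 0

Solving the primal: x* = (8, 11.75).
  primal value c^T x* = 43.75.
Solving the dual: y* = (3, 0, 0.25).
  dual value b^T y* = 43.75.
Strong duality: c^T x* = b^T y*. Confirmed.

43.75


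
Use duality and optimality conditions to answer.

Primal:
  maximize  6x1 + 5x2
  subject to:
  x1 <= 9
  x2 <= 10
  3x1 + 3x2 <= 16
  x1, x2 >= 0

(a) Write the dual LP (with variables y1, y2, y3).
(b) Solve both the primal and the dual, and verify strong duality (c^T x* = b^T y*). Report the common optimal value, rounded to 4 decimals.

The standard primal-dual pair for 'max c^T x s.t. A x <= b, x >= 0' is:
  Dual:  min b^T y  s.t.  A^T y >= c,  y >= 0.

So the dual LP is:
  minimize  9y1 + 10y2 + 16y3
  subject to:
    y1 + 3y3 >= 6
    y2 + 3y3 >= 5
    y1, y2, y3 >= 0

Solving the primal: x* = (5.3333, 0).
  primal value c^T x* = 32.
Solving the dual: y* = (0, 0, 2).
  dual value b^T y* = 32.
Strong duality: c^T x* = b^T y*. Confirmed.

32


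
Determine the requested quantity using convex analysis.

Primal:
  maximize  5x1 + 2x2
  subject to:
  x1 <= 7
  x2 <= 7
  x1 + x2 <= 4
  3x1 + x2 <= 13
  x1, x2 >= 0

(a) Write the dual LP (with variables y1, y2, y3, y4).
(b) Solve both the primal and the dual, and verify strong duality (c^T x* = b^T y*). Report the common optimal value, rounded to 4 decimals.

The standard primal-dual pair for 'max c^T x s.t. A x <= b, x >= 0' is:
  Dual:  min b^T y  s.t.  A^T y >= c,  y >= 0.

So the dual LP is:
  minimize  7y1 + 7y2 + 4y3 + 13y4
  subject to:
    y1 + y3 + 3y4 >= 5
    y2 + y3 + y4 >= 2
    y1, y2, y3, y4 >= 0

Solving the primal: x* = (4, 0).
  primal value c^T x* = 20.
Solving the dual: y* = (0, 0, 5, 0).
  dual value b^T y* = 20.
Strong duality: c^T x* = b^T y*. Confirmed.

20


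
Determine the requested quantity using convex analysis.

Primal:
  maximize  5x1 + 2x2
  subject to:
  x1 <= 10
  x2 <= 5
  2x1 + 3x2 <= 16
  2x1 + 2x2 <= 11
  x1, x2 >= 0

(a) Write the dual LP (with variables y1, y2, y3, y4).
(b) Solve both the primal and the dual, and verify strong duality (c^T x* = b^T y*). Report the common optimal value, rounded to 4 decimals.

The standard primal-dual pair for 'max c^T x s.t. A x <= b, x >= 0' is:
  Dual:  min b^T y  s.t.  A^T y >= c,  y >= 0.

So the dual LP is:
  minimize  10y1 + 5y2 + 16y3 + 11y4
  subject to:
    y1 + 2y3 + 2y4 >= 5
    y2 + 3y3 + 2y4 >= 2
    y1, y2, y3, y4 >= 0

Solving the primal: x* = (5.5, 0).
  primal value c^T x* = 27.5.
Solving the dual: y* = (0, 0, 0, 2.5).
  dual value b^T y* = 27.5.
Strong duality: c^T x* = b^T y*. Confirmed.

27.5


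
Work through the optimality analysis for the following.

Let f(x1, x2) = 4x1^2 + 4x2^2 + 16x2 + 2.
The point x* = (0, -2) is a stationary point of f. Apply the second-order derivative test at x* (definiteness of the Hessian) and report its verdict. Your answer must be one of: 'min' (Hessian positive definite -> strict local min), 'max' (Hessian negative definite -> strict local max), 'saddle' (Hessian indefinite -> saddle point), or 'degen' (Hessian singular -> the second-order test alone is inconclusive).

Compute the Hessian H = grad^2 f:
  H = [[8, 0], [0, 8]]
Verify stationarity: grad f(x*) = H x* + g = (0, 0).
Eigenvalues of H: 8, 8.
Both eigenvalues > 0, so H is positive definite -> x* is a strict local min.

min


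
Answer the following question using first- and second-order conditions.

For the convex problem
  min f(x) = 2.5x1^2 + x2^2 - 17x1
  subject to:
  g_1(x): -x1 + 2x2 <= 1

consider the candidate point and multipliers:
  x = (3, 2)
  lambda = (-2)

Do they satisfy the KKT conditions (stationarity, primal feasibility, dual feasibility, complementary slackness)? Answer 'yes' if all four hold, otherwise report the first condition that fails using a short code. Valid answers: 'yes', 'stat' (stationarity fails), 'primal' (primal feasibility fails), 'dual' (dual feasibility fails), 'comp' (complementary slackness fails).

Gradient of f: grad f(x) = Q x + c = (-2, 4)
Constraint values g_i(x) = a_i^T x - b_i:
  g_1((3, 2)) = 0
Stationarity residual: grad f(x) + sum_i lambda_i a_i = (0, 0)
  -> stationarity OK
Primal feasibility (all g_i <= 0): OK
Dual feasibility (all lambda_i >= 0): FAILS
Complementary slackness (lambda_i * g_i(x) = 0 for all i): OK

Verdict: the first failing condition is dual_feasibility -> dual.

dual


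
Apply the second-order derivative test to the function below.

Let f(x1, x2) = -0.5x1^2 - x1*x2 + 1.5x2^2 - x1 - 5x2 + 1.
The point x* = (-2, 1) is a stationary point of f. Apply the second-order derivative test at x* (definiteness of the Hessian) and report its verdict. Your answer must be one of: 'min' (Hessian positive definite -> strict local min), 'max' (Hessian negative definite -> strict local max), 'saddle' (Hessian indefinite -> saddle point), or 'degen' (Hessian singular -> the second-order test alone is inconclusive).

Compute the Hessian H = grad^2 f:
  H = [[-1, -1], [-1, 3]]
Verify stationarity: grad f(x*) = H x* + g = (0, 0).
Eigenvalues of H: -1.2361, 3.2361.
Eigenvalues have mixed signs, so H is indefinite -> x* is a saddle point.

saddle


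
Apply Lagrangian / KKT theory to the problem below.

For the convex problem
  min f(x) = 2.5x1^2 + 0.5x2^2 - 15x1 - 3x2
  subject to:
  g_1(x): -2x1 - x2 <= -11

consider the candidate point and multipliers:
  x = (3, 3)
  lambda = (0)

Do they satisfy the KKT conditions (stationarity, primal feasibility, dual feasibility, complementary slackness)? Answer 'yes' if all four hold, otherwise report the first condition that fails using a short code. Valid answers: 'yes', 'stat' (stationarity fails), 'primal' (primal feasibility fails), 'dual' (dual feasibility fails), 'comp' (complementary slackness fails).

Gradient of f: grad f(x) = Q x + c = (0, 0)
Constraint values g_i(x) = a_i^T x - b_i:
  g_1((3, 3)) = 2
Stationarity residual: grad f(x) + sum_i lambda_i a_i = (0, 0)
  -> stationarity OK
Primal feasibility (all g_i <= 0): FAILS
Dual feasibility (all lambda_i >= 0): OK
Complementary slackness (lambda_i * g_i(x) = 0 for all i): OK

Verdict: the first failing condition is primal_feasibility -> primal.

primal


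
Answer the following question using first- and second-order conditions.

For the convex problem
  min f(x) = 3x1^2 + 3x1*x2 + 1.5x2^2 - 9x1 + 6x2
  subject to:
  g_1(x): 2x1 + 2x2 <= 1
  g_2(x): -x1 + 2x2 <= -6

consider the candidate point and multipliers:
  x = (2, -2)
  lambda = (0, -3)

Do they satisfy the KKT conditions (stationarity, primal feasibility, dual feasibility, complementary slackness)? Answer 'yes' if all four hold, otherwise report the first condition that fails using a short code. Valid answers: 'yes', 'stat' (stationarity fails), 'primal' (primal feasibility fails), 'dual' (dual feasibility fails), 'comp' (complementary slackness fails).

Gradient of f: grad f(x) = Q x + c = (-3, 6)
Constraint values g_i(x) = a_i^T x - b_i:
  g_1((2, -2)) = -1
  g_2((2, -2)) = 0
Stationarity residual: grad f(x) + sum_i lambda_i a_i = (0, 0)
  -> stationarity OK
Primal feasibility (all g_i <= 0): OK
Dual feasibility (all lambda_i >= 0): FAILS
Complementary slackness (lambda_i * g_i(x) = 0 for all i): OK

Verdict: the first failing condition is dual_feasibility -> dual.

dual


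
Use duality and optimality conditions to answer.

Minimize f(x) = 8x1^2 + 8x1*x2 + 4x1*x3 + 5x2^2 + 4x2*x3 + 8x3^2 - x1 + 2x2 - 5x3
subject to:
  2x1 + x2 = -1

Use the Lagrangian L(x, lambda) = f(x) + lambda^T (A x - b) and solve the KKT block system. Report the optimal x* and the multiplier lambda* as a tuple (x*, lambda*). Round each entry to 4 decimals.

Form the Lagrangian:
  L(x, lambda) = (1/2) x^T Q x + c^T x + lambda^T (A x - b)
Stationarity (grad_x L = 0): Q x + c + A^T lambda = 0.
Primal feasibility: A x = b.

This gives the KKT block system:
  [ Q   A^T ] [ x     ]   [-c ]
  [ A    0  ] [ lambda ] = [ b ]

Solving the linear system:
  x*      = (-0.2065, -0.587, 0.5109)
  lambda* = (3.4783)
  f(x*)   = -0.0217

x* = (-0.2065, -0.587, 0.5109), lambda* = (3.4783)


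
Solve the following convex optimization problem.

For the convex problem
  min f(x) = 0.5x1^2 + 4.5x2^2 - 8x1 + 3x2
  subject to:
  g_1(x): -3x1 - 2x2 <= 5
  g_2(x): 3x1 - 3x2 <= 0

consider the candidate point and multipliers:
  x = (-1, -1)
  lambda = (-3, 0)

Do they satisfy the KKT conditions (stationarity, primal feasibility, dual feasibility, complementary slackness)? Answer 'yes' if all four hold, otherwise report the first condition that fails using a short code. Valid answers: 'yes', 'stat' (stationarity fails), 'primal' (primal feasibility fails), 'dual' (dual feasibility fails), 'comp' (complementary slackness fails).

Gradient of f: grad f(x) = Q x + c = (-9, -6)
Constraint values g_i(x) = a_i^T x - b_i:
  g_1((-1, -1)) = 0
  g_2((-1, -1)) = 0
Stationarity residual: grad f(x) + sum_i lambda_i a_i = (0, 0)
  -> stationarity OK
Primal feasibility (all g_i <= 0): OK
Dual feasibility (all lambda_i >= 0): FAILS
Complementary slackness (lambda_i * g_i(x) = 0 for all i): OK

Verdict: the first failing condition is dual_feasibility -> dual.

dual


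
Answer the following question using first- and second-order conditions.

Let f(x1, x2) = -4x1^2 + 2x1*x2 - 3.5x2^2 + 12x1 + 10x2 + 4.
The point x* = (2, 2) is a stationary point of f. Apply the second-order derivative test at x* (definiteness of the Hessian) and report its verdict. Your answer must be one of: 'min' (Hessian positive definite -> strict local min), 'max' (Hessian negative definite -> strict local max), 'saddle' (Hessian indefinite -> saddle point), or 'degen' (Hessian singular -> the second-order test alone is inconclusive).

Compute the Hessian H = grad^2 f:
  H = [[-8, 2], [2, -7]]
Verify stationarity: grad f(x*) = H x* + g = (0, 0).
Eigenvalues of H: -9.5616, -5.4384.
Both eigenvalues < 0, so H is negative definite -> x* is a strict local max.

max


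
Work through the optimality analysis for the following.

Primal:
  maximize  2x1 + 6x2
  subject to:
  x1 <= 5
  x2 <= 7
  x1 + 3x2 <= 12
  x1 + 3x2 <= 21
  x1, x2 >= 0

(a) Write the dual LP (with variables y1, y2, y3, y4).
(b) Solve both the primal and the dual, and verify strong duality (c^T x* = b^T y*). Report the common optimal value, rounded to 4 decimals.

The standard primal-dual pair for 'max c^T x s.t. A x <= b, x >= 0' is:
  Dual:  min b^T y  s.t.  A^T y >= c,  y >= 0.

So the dual LP is:
  minimize  5y1 + 7y2 + 12y3 + 21y4
  subject to:
    y1 + y3 + y4 >= 2
    y2 + 3y3 + 3y4 >= 6
    y1, y2, y3, y4 >= 0

Solving the primal: x* = (0, 4).
  primal value c^T x* = 24.
Solving the dual: y* = (0, 0, 2, 0).
  dual value b^T y* = 24.
Strong duality: c^T x* = b^T y*. Confirmed.

24


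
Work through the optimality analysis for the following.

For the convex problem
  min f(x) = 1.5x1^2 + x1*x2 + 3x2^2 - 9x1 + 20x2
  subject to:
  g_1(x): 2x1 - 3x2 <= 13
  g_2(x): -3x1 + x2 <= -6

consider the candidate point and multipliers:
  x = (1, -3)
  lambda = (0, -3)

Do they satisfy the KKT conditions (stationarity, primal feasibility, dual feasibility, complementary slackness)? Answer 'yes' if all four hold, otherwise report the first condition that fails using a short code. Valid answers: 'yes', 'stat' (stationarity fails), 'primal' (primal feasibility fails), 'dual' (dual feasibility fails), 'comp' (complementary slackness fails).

Gradient of f: grad f(x) = Q x + c = (-9, 3)
Constraint values g_i(x) = a_i^T x - b_i:
  g_1((1, -3)) = -2
  g_2((1, -3)) = 0
Stationarity residual: grad f(x) + sum_i lambda_i a_i = (0, 0)
  -> stationarity OK
Primal feasibility (all g_i <= 0): OK
Dual feasibility (all lambda_i >= 0): FAILS
Complementary slackness (lambda_i * g_i(x) = 0 for all i): OK

Verdict: the first failing condition is dual_feasibility -> dual.

dual


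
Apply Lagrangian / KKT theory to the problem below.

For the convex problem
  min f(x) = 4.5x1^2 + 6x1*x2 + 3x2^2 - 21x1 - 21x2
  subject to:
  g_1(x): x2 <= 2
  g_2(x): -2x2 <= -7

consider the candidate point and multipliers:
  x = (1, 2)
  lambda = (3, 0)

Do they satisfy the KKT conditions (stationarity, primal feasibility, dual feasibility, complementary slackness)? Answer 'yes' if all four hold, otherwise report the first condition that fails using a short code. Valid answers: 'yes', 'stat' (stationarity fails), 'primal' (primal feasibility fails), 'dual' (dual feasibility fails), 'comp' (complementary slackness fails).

Gradient of f: grad f(x) = Q x + c = (0, -3)
Constraint values g_i(x) = a_i^T x - b_i:
  g_1((1, 2)) = 0
  g_2((1, 2)) = 3
Stationarity residual: grad f(x) + sum_i lambda_i a_i = (0, 0)
  -> stationarity OK
Primal feasibility (all g_i <= 0): FAILS
Dual feasibility (all lambda_i >= 0): OK
Complementary slackness (lambda_i * g_i(x) = 0 for all i): OK

Verdict: the first failing condition is primal_feasibility -> primal.

primal


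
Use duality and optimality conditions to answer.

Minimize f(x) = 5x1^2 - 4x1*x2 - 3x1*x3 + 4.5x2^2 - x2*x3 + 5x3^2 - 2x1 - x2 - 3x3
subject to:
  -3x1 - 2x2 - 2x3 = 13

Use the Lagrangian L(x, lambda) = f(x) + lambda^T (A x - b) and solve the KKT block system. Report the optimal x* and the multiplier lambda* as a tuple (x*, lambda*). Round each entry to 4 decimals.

Form the Lagrangian:
  L(x, lambda) = (1/2) x^T Q x + c^T x + lambda^T (A x - b)
Stationarity (grad_x L = 0): Q x + c + A^T lambda = 0.
Primal feasibility: A x = b.

This gives the KKT block system:
  [ Q   A^T ] [ x     ]   [-c ]
  [ A    0  ] [ lambda ] = [ b ]

Solving the linear system:
  x*      = (-2.1707, -1.8978, -1.3461)
  lambda* = (-4.0257)
  f(x*)   = 31.3061

x* = (-2.1707, -1.8978, -1.3461), lambda* = (-4.0257)


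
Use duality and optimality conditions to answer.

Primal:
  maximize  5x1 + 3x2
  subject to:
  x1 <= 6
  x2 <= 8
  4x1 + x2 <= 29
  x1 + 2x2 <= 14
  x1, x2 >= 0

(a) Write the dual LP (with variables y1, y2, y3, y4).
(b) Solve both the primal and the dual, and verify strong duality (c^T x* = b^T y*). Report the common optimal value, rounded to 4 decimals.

The standard primal-dual pair for 'max c^T x s.t. A x <= b, x >= 0' is:
  Dual:  min b^T y  s.t.  A^T y >= c,  y >= 0.

So the dual LP is:
  minimize  6y1 + 8y2 + 29y3 + 14y4
  subject to:
    y1 + 4y3 + y4 >= 5
    y2 + y3 + 2y4 >= 3
    y1, y2, y3, y4 >= 0

Solving the primal: x* = (6, 4).
  primal value c^T x* = 42.
Solving the dual: y* = (3.5, 0, 0, 1.5).
  dual value b^T y* = 42.
Strong duality: c^T x* = b^T y*. Confirmed.

42


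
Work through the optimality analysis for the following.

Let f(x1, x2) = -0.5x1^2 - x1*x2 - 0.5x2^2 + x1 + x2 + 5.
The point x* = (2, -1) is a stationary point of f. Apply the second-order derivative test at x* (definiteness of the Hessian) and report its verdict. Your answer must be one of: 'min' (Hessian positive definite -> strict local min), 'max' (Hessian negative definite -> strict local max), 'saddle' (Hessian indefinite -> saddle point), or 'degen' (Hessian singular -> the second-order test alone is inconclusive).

Compute the Hessian H = grad^2 f:
  H = [[-1, -1], [-1, -1]]
Verify stationarity: grad f(x*) = H x* + g = (0, 0).
Eigenvalues of H: -2, 0.
H has a zero eigenvalue (singular; negative semidefinite but not definite), so H is neither positive definite, negative definite, nor indefinite. The second-order test alone is inconclusive -> degen.
(Indeed, f is constant along the null direction of H through x*, so x* is not a strict local extremum.)

degen


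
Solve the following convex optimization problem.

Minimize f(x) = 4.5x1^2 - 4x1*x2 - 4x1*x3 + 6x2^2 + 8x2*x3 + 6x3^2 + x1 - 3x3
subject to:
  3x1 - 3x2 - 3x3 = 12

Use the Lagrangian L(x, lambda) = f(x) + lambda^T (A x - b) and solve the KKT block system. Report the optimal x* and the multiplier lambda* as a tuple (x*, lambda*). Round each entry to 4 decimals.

Form the Lagrangian:
  L(x, lambda) = (1/2) x^T Q x + c^T x + lambda^T (A x - b)
Stationarity (grad_x L = 0): Q x + c + A^T lambda = 0.
Primal feasibility: A x = b.

This gives the KKT block system:
  [ Q   A^T ] [ x     ]   [-c ]
  [ A    0  ] [ lambda ] = [ b ]

Solving the linear system:
  x*      = (2.2273, -1.2614, -0.5114)
  lambda* = (-9.3788)
  f(x*)   = 58.1534

x* = (2.2273, -1.2614, -0.5114), lambda* = (-9.3788)


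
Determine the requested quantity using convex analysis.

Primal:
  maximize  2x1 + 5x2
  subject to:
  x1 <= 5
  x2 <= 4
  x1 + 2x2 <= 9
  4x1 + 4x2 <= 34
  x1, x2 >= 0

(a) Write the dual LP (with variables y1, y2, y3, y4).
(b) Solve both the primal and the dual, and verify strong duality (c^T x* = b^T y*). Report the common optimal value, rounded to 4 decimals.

The standard primal-dual pair for 'max c^T x s.t. A x <= b, x >= 0' is:
  Dual:  min b^T y  s.t.  A^T y >= c,  y >= 0.

So the dual LP is:
  minimize  5y1 + 4y2 + 9y3 + 34y4
  subject to:
    y1 + y3 + 4y4 >= 2
    y2 + 2y3 + 4y4 >= 5
    y1, y2, y3, y4 >= 0

Solving the primal: x* = (1, 4).
  primal value c^T x* = 22.
Solving the dual: y* = (0, 1, 2, 0).
  dual value b^T y* = 22.
Strong duality: c^T x* = b^T y*. Confirmed.

22


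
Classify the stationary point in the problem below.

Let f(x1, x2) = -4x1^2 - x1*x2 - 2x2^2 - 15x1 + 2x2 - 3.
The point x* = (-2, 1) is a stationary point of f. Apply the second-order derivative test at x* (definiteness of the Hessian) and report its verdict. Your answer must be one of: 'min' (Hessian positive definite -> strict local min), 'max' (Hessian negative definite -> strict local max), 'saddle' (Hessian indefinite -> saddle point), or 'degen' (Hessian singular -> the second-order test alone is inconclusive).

Compute the Hessian H = grad^2 f:
  H = [[-8, -1], [-1, -4]]
Verify stationarity: grad f(x*) = H x* + g = (0, 0).
Eigenvalues of H: -8.2361, -3.7639.
Both eigenvalues < 0, so H is negative definite -> x* is a strict local max.

max


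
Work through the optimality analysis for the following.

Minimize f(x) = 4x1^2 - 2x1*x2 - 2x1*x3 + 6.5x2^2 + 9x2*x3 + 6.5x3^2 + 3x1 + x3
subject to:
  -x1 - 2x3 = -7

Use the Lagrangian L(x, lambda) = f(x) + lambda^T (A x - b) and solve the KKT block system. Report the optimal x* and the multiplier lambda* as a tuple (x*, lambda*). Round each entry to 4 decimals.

Form the Lagrangian:
  L(x, lambda) = (1/2) x^T Q x + c^T x + lambda^T (A x - b)
Stationarity (grad_x L = 0): Q x + c + A^T lambda = 0.
Primal feasibility: A x = b.

This gives the KKT block system:
  [ Q   A^T ] [ x     ]   [-c ]
  [ A    0  ] [ lambda ] = [ b ]

Solving the linear system:
  x*      = (1.15, -1.8481, 2.925)
  lambda* = (10.0462)
  f(x*)   = 38.349

x* = (1.15, -1.8481, 2.925), lambda* = (10.0462)


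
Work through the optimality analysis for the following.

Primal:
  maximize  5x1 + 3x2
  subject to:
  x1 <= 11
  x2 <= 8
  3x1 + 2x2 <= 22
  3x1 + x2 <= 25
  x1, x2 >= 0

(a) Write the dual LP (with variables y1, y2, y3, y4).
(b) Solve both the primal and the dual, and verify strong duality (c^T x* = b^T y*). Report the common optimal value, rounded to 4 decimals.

The standard primal-dual pair for 'max c^T x s.t. A x <= b, x >= 0' is:
  Dual:  min b^T y  s.t.  A^T y >= c,  y >= 0.

So the dual LP is:
  minimize  11y1 + 8y2 + 22y3 + 25y4
  subject to:
    y1 + 3y3 + 3y4 >= 5
    y2 + 2y3 + y4 >= 3
    y1, y2, y3, y4 >= 0

Solving the primal: x* = (7.3333, 0).
  primal value c^T x* = 36.6667.
Solving the dual: y* = (0, 0, 1.6667, 0).
  dual value b^T y* = 36.6667.
Strong duality: c^T x* = b^T y*. Confirmed.

36.6667


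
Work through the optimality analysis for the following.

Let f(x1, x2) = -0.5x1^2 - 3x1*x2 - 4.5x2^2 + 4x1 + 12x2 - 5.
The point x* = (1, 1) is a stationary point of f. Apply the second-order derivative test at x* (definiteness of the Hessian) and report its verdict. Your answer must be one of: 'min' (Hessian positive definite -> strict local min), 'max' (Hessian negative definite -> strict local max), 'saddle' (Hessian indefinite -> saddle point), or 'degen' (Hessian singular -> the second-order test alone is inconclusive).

Compute the Hessian H = grad^2 f:
  H = [[-1, -3], [-3, -9]]
Verify stationarity: grad f(x*) = H x* + g = (0, 0).
Eigenvalues of H: -10, 0.
H has a zero eigenvalue (singular; negative semidefinite but not definite), so H is neither positive definite, negative definite, nor indefinite. The second-order test alone is inconclusive -> degen.
(Indeed, f is constant along the null direction of H through x*, so x* is not a strict local extremum.)

degen


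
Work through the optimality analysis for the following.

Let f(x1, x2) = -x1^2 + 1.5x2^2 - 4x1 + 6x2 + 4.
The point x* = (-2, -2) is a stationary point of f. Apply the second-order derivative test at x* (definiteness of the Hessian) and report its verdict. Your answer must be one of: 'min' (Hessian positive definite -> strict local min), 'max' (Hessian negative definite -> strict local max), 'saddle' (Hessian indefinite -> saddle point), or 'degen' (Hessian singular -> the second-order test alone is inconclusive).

Compute the Hessian H = grad^2 f:
  H = [[-2, 0], [0, 3]]
Verify stationarity: grad f(x*) = H x* + g = (0, 0).
Eigenvalues of H: -2, 3.
Eigenvalues have mixed signs, so H is indefinite -> x* is a saddle point.

saddle


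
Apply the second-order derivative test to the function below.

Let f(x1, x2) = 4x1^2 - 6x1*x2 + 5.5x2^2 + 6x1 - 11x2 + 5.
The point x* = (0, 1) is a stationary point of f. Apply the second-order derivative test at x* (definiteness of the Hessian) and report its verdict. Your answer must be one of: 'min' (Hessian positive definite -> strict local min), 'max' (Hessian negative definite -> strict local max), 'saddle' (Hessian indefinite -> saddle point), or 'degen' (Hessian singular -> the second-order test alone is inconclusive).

Compute the Hessian H = grad^2 f:
  H = [[8, -6], [-6, 11]]
Verify stationarity: grad f(x*) = H x* + g = (0, 0).
Eigenvalues of H: 3.3153, 15.6847.
Both eigenvalues > 0, so H is positive definite -> x* is a strict local min.

min


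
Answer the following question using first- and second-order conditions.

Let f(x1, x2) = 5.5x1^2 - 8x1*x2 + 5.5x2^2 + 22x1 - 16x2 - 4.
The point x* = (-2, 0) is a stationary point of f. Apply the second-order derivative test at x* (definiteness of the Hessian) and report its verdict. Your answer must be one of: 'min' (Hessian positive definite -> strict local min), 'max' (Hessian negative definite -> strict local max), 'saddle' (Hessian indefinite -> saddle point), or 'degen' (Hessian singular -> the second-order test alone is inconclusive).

Compute the Hessian H = grad^2 f:
  H = [[11, -8], [-8, 11]]
Verify stationarity: grad f(x*) = H x* + g = (0, 0).
Eigenvalues of H: 3, 19.
Both eigenvalues > 0, so H is positive definite -> x* is a strict local min.

min
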